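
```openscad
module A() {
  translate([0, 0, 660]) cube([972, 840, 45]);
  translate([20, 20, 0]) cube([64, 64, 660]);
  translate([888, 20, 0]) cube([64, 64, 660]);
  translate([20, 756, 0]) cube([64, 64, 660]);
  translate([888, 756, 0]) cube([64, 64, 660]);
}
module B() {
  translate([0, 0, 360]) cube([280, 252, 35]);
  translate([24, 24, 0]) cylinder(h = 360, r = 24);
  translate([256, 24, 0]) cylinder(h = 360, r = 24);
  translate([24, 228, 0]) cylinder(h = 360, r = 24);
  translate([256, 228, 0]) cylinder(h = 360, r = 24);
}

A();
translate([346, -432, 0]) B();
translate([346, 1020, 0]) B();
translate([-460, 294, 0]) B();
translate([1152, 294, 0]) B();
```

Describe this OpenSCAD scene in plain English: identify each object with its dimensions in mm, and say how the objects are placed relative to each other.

A is a table with a 972×840 mm rectangular top, 45 mm thick, top surface at z = 705 mm, supported by four 64×64 mm square legs, each inset 20 mm from the nearest pair of top edges, running from the floor.

B is a four-legged stool. The seat is a 280×252×35 mm slab whose top surface is at z = 395 mm; four round legs, each 48 mm in diameter, run from the floor (z = 0) to the underside of the seat, each leg's axis is inset half a diameter from the nearest pair of seat edges (so the leg's bounding box is flush with the corner).

Four stools sit around the table at the −y, +y, −x, +x sides.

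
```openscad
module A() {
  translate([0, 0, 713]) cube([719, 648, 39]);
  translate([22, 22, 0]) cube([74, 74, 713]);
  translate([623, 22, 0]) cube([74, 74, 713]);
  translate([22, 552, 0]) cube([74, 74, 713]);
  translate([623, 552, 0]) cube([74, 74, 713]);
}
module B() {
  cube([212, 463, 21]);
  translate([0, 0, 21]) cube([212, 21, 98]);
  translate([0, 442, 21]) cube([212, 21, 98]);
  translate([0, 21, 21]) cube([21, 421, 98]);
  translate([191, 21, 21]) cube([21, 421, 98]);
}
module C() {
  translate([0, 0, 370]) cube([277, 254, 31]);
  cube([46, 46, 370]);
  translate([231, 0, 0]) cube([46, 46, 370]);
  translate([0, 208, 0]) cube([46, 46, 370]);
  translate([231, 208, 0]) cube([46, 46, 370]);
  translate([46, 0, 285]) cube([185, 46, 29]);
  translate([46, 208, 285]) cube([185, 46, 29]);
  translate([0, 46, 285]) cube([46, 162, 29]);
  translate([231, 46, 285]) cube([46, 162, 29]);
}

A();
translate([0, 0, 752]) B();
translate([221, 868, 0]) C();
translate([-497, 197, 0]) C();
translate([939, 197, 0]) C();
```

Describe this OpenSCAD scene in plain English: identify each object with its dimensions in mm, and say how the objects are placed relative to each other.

A is a table with a 719×648 mm rectangular top, 39 mm thick, top surface at z = 752 mm, supported by four 74×74 mm square legs, each inset 22 mm from the nearest pair of top edges, running from the floor.

B is an open-topped rectangular box: outside dimensions 212×463×119 mm, with a uniform wall and base thickness of 21 mm. The base is a full 212×463 slab on the floor; four walls sit on top of the base. The front and back walls (the −y and +y sides) span the full width; the two side walls fit between them.

C is a four-legged stool. The seat is 277×254 mm, 31 mm thick, top at z = 401 mm. It stands on four square legs, each 46×46 mm in cross-section, from z = 0 to the seat underside, each flush with a corner of the seat. Four stretchers, 46 mm wide and 29 mm tall, connect adjacent legs with their undersides at z = 285 mm, each running between the inner faces of the legs it joins and aligned with the legs' outer faces on the other axis.

The open box is on top of the table. Three stools sit around the table at the +y, −x, +x sides.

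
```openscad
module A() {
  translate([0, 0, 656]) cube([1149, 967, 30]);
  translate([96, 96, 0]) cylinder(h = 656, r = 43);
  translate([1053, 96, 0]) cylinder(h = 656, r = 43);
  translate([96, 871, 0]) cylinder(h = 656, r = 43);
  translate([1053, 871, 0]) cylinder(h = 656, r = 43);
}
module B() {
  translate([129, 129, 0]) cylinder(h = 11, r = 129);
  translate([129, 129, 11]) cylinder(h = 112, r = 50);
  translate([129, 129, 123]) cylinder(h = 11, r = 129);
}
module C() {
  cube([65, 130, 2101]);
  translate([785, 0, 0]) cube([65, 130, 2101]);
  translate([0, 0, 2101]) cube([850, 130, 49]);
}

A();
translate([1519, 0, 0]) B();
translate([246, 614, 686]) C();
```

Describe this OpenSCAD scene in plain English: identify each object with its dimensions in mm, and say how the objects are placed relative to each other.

A is a rectangular dining table. The top is 1149×967×30 mm with its upper surface at z = 686 mm. It stands on four round legs of 86 mm diameter, each leg's bounding box inset 53 mm from the nearest pair of top edges, running from the floor to the underside of the top.

B is a spool: two coaxial disc flanges of radius 129 mm and thickness 11 mm, joined by a core cylinder of radius 50 mm and height 112 mm. The lower flange rests on z = 0 and the three cylinders share a vertical axis.

C is a rectangular door frame: two vertical jambs of 65×130 mm section, 2101 mm tall, with a clear opening 720 mm wide between their inner faces. A header 49 mm tall and 130 mm deep lies on top of the jambs and spans the full outside width.

The spool is on the floor beside the table on its +x side. The door frame is on top of the table.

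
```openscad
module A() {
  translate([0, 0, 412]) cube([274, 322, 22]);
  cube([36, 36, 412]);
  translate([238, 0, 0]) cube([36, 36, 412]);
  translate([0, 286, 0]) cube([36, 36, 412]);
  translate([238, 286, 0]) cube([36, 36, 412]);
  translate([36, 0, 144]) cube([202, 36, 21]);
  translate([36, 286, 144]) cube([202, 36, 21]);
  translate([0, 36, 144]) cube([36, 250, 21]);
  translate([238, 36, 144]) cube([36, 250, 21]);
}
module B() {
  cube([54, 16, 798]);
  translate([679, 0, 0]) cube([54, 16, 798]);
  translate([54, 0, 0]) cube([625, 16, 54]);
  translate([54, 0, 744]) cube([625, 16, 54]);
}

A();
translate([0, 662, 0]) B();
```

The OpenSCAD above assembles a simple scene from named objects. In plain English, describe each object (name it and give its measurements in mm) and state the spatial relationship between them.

A is a simple wooden stool: a rectangular seat 274 mm (x) by 322 mm (y), 22 mm thick, top face at z = 434 mm, on four square legs, each 36×36 mm in cross-section. The legs rest on z = 0, each flush with a corner of the seat. Four stretchers, 36 mm wide and 21 mm tall, connect adjacent legs with their undersides at z = 144 mm, each running between the inner faces of the legs it joins and aligned with the legs' outer faces on the other axis.

B is a picture frame with a 625×690 mm rectangular opening (x by z) and a uniform 54 mm border on every side. Frame depth is 16 mm along y. It is built from two vertical stiles running the full outside height and two horizontal rails spanning the gap between the stiles.

The picture frame is on the floor beside the stool on its +y side.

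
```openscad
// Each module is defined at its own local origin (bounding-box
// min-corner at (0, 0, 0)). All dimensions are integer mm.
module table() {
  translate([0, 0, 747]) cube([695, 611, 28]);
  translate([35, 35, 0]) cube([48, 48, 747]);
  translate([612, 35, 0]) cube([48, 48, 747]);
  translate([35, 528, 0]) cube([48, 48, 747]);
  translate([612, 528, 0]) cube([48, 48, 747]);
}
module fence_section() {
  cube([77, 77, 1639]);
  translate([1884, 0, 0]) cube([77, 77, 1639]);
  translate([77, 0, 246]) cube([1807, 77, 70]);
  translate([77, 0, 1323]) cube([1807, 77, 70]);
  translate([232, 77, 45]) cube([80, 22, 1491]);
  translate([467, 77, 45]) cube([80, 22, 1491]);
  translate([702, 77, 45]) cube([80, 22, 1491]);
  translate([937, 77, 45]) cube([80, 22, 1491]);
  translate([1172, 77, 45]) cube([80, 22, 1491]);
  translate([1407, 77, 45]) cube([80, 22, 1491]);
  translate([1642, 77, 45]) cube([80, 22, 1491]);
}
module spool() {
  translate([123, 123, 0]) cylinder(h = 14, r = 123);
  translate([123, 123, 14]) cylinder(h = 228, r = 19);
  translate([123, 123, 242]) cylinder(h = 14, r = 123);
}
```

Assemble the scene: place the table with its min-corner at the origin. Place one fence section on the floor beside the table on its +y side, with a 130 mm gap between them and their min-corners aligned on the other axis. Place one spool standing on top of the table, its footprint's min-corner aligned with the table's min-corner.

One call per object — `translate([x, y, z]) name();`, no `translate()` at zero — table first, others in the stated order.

table();
translate([0, 741, 0]) fence_section();
translate([0, 0, 775]) spool();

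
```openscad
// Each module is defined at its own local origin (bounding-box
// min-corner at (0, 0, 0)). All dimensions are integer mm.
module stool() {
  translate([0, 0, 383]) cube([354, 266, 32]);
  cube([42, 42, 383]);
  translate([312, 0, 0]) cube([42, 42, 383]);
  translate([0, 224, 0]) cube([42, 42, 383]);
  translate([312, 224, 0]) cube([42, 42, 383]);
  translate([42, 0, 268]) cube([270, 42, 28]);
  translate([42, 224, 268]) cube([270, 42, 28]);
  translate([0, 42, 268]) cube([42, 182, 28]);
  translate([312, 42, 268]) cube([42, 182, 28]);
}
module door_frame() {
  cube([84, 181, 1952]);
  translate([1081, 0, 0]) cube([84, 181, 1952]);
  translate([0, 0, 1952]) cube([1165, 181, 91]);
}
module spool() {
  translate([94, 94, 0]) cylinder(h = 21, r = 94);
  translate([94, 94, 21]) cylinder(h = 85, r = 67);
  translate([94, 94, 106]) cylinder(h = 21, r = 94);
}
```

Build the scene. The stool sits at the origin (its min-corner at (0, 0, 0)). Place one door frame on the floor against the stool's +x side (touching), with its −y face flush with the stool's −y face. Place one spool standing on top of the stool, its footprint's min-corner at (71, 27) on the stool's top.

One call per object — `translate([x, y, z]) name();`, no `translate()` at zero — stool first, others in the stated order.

stool();
translate([354, 0, 0]) door_frame();
translate([71, 27, 415]) spool();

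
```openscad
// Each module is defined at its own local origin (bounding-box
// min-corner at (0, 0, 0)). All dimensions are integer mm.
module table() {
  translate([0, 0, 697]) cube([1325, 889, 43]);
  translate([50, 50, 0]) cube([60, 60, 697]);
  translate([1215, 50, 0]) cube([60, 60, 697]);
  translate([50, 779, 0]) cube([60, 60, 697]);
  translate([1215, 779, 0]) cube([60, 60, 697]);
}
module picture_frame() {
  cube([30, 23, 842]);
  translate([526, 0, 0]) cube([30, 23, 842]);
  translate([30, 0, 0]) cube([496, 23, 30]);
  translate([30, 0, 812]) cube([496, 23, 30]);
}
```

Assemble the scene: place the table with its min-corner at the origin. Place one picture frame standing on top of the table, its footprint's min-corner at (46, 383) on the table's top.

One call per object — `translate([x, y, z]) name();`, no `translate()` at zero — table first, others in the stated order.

table();
translate([46, 383, 740]) picture_frame();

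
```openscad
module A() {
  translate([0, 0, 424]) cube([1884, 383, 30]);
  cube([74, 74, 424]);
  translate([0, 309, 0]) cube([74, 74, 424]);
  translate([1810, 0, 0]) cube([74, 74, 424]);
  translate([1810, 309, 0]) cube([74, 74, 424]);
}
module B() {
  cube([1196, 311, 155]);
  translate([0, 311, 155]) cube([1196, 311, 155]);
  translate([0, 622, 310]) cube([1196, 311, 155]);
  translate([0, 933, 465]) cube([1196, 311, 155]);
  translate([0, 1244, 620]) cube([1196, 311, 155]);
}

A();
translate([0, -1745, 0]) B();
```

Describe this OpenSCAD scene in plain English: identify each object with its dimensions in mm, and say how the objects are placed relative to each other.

A is a bench: a 1884×383 mm seat slab, 30 mm thick, top at z = 454 mm, on four 74×74 mm square legs flush with the seat corners and standing on z = 0.

B is a straight staircase of 5 solid steps. Each step is 1196 mm wide (x), 311 mm deep (y, the going) and 155 mm tall (the rise). The first step rests on the floor; each subsequent step sits one going further in +y and one rise higher in +z, directly behind and above the previous step with no overlap.

The staircase is on the floor beside the bench on its −y side.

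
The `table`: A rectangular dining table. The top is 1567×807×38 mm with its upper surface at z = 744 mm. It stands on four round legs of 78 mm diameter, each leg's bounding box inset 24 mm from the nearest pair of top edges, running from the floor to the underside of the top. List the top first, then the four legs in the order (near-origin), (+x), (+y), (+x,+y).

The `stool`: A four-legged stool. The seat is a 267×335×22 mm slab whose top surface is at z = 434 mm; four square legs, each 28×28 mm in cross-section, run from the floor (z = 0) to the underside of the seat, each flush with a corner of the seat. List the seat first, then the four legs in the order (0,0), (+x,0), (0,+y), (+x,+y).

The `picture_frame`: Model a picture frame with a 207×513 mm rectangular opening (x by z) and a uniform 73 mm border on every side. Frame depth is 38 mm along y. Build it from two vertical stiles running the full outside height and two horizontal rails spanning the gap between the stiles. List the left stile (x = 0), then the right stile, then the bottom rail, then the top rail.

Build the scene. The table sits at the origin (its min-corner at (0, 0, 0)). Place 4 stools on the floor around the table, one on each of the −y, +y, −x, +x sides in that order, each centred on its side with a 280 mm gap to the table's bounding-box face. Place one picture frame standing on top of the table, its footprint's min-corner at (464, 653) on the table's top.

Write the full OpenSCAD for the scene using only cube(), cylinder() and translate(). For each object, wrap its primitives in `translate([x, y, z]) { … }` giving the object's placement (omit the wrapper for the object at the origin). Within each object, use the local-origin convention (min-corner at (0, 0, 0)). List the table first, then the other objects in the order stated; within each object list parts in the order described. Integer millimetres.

translate([0, 0, 706]) cube([1567, 807, 38]);
translate([63, 63, 0]) cylinder(h = 706, r = 39);
translate([1504, 63, 0]) cylinder(h = 706, r = 39);
translate([63, 744, 0]) cylinder(h = 706, r = 39);
translate([1504, 744, 0]) cylinder(h = 706, r = 39);
translate([650, -615, 0]) {
  translate([0, 0, 412]) cube([267, 335, 22]);
  cube([28, 28, 412]);
  translate([239, 0, 0]) cube([28, 28, 412]);
  translate([0, 307, 0]) cube([28, 28, 412]);
  translate([239, 307, 0]) cube([28, 28, 412]);
}
translate([650, 1087, 0]) {
  translate([0, 0, 412]) cube([267, 335, 22]);
  cube([28, 28, 412]);
  translate([239, 0, 0]) cube([28, 28, 412]);
  translate([0, 307, 0]) cube([28, 28, 412]);
  translate([239, 307, 0]) cube([28, 28, 412]);
}
translate([-547, 236, 0]) {
  translate([0, 0, 412]) cube([267, 335, 22]);
  cube([28, 28, 412]);
  translate([239, 0, 0]) cube([28, 28, 412]);
  translate([0, 307, 0]) cube([28, 28, 412]);
  translate([239, 307, 0]) cube([28, 28, 412]);
}
translate([1847, 236, 0]) {
  translate([0, 0, 412]) cube([267, 335, 22]);
  cube([28, 28, 412]);
  translate([239, 0, 0]) cube([28, 28, 412]);
  translate([0, 307, 0]) cube([28, 28, 412]);
  translate([239, 307, 0]) cube([28, 28, 412]);
}
translate([464, 653, 744]) {
  cube([73, 38, 659]);
  translate([280, 0, 0]) cube([73, 38, 659]);
  translate([73, 0, 0]) cube([207, 38, 73]);
  translate([73, 0, 586]) cube([207, 38, 73]);
}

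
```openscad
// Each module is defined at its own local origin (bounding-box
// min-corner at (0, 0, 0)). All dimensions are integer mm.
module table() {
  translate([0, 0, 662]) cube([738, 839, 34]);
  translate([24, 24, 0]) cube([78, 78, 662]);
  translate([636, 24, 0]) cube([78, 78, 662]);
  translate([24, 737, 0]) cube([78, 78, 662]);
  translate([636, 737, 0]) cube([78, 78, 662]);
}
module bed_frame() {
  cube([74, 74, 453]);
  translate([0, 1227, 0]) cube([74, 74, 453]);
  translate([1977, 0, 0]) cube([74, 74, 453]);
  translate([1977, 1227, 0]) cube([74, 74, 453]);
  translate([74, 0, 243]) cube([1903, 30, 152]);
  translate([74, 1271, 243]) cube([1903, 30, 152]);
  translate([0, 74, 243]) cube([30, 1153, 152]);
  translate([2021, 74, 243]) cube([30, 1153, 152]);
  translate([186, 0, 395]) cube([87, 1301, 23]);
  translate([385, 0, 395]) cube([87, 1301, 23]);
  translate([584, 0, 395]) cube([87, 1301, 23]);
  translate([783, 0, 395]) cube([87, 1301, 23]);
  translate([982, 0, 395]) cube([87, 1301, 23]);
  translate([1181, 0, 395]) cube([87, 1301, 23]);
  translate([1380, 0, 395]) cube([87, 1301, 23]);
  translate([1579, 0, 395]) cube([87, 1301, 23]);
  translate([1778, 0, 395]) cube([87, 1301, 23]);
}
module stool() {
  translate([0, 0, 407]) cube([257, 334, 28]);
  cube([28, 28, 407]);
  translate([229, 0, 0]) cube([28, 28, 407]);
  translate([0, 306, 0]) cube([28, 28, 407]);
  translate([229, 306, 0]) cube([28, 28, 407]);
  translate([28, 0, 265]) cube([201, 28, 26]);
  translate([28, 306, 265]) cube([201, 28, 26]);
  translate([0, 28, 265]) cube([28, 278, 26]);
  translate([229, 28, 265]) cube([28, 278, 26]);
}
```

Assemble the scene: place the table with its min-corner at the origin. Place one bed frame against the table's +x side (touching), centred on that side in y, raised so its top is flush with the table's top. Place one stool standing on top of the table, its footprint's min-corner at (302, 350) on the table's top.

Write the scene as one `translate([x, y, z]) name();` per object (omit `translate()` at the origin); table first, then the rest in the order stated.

table();
translate([738, -231, 243]) bed_frame();
translate([302, 350, 696]) stool();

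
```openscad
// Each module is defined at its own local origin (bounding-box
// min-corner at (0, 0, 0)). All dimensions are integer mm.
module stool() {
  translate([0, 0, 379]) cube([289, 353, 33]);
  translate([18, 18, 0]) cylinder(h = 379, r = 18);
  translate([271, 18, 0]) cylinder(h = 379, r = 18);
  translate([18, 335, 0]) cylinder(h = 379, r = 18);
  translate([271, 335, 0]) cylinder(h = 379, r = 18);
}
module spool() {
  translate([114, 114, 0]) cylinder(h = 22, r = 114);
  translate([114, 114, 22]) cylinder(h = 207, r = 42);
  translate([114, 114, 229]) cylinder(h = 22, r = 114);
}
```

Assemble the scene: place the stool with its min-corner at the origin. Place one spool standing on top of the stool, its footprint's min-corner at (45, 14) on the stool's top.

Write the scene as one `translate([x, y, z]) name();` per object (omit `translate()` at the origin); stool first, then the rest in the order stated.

stool();
translate([45, 14, 412]) spool();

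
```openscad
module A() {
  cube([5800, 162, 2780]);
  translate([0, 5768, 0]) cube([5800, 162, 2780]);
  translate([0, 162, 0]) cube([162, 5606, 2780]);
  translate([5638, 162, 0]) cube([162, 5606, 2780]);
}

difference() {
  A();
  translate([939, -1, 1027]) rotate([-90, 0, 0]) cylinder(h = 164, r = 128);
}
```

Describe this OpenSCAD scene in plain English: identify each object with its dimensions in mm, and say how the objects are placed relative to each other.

A is the wall frame of a small rectangular building: four walls, each 2780 mm tall and 162 mm thick, enclosing a footprint 5800 mm (x) by 5930 mm (y) outside-to-outside, with no floor or roof. The front and back walls (the −y and +y sides) span the full width; the two side walls fit between them.

The house frame has a circular hole of radius 128 mm through its front wall, centred at (x = 939, z = 1027).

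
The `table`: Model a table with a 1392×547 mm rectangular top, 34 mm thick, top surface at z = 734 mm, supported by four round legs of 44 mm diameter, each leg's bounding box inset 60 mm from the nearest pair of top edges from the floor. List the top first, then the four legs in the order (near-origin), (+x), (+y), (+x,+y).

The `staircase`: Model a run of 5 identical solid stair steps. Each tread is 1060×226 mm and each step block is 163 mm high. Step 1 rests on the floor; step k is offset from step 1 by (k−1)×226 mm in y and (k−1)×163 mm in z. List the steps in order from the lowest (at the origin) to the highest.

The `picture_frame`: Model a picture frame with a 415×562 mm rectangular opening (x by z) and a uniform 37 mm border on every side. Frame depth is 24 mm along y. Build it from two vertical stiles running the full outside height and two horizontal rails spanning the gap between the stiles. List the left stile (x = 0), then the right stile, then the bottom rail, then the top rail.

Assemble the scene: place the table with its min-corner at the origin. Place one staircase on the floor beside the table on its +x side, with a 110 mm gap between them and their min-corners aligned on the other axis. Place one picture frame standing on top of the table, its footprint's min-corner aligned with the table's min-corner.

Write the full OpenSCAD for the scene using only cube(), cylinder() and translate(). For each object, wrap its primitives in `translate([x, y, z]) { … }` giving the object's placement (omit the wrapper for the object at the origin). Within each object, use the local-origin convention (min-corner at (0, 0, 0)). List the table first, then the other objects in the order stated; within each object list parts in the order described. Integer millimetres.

translate([0, 0, 700]) cube([1392, 547, 34]);
translate([82, 82, 0]) cylinder(h = 700, r = 22);
translate([1310, 82, 0]) cylinder(h = 700, r = 22);
translate([82, 465, 0]) cylinder(h = 700, r = 22);
translate([1310, 465, 0]) cylinder(h = 700, r = 22);
translate([1502, 0, 0]) {
  cube([1060, 226, 163]);
  translate([0, 226, 163]) cube([1060, 226, 163]);
  translate([0, 452, 326]) cube([1060, 226, 163]);
  translate([0, 678, 489]) cube([1060, 226, 163]);
  translate([0, 904, 652]) cube([1060, 226, 163]);
}
translate([0, 0, 734]) {
  cube([37, 24, 636]);
  translate([452, 0, 0]) cube([37, 24, 636]);
  translate([37, 0, 0]) cube([415, 24, 37]);
  translate([37, 0, 599]) cube([415, 24, 37]);
}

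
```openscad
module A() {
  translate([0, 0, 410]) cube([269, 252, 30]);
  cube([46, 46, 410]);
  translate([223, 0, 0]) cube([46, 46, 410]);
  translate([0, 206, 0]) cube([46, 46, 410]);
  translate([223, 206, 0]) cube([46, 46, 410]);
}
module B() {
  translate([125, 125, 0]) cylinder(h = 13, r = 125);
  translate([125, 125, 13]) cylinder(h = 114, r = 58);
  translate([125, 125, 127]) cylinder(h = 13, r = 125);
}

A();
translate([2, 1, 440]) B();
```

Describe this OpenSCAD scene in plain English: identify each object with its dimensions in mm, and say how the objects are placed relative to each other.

A is a simple wooden stool: a rectangular seat 269 mm (x) by 252 mm (y), 30 mm thick, top face at z = 440 mm, on four square legs, each 46×46 mm in cross-section. The legs rest on z = 0, each flush with a corner of the seat.

B is a spool: two coaxial disc flanges of radius 125 mm and thickness 13 mm, joined by a core cylinder of radius 58 mm and height 114 mm. The lower flange rests on z = 0 and the three cylinders share a vertical axis.

The spool is on top of the stool.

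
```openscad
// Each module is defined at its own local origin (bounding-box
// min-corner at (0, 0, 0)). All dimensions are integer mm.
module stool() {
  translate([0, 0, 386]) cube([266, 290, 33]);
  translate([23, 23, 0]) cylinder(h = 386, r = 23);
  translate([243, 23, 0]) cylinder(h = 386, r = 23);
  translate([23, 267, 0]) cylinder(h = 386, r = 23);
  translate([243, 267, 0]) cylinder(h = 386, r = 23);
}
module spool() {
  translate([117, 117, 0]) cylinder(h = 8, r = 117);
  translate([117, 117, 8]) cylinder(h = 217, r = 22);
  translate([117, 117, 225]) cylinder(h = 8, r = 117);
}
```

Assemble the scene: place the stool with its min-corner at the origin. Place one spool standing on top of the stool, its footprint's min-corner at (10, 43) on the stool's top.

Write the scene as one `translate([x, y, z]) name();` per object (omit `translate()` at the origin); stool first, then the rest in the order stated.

stool();
translate([10, 43, 419]) spool();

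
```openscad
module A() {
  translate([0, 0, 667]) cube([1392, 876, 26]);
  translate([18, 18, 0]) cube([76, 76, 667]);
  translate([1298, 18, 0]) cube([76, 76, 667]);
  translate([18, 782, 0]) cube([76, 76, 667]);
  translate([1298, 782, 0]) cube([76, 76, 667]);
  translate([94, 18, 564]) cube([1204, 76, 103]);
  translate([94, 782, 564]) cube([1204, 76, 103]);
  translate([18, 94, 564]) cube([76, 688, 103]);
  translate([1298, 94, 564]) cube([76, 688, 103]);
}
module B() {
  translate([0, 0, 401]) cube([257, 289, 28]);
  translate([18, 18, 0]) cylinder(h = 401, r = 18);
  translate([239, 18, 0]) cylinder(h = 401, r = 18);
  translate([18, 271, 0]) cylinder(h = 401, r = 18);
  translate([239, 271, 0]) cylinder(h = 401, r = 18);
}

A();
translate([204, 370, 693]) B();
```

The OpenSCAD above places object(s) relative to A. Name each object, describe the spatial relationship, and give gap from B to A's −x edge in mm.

The stool's min-x is at 204; the table's min-x is 0; gap = 204 mm.

A is a table. B is a stool. The stool is on top of the table. The gap from the stool to the table's −x edge is 204 mm.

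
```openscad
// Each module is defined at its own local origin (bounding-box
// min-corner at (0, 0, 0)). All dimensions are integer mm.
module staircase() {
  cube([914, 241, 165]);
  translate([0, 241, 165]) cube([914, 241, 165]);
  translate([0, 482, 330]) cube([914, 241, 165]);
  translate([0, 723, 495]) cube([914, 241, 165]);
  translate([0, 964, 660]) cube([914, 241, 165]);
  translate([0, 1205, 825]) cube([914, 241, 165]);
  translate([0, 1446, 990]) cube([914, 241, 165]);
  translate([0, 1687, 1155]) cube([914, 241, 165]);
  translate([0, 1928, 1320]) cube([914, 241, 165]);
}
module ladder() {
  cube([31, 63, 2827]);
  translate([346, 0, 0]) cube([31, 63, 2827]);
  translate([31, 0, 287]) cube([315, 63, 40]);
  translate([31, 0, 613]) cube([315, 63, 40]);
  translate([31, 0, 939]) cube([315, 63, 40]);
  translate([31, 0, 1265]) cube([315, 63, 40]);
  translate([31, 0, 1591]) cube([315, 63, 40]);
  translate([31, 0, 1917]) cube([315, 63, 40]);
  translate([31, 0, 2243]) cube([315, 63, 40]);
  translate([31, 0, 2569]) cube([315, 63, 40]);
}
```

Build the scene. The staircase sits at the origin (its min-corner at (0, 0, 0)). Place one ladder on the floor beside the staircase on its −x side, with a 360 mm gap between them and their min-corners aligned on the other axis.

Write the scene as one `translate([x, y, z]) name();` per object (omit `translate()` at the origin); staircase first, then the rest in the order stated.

staircase();
translate([-737, 0, 0]) ladder();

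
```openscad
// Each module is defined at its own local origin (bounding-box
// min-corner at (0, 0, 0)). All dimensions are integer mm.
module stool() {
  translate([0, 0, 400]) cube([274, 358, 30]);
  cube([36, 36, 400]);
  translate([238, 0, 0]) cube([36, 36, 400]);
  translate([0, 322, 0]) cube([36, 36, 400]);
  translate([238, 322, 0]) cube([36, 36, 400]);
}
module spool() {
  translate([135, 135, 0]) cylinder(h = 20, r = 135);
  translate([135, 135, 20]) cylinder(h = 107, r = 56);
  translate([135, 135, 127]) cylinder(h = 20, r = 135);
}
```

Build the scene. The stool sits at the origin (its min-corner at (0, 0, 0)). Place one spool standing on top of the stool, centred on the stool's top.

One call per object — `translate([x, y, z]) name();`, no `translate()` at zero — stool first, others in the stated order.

stool();
translate([2, 44, 430]) spool();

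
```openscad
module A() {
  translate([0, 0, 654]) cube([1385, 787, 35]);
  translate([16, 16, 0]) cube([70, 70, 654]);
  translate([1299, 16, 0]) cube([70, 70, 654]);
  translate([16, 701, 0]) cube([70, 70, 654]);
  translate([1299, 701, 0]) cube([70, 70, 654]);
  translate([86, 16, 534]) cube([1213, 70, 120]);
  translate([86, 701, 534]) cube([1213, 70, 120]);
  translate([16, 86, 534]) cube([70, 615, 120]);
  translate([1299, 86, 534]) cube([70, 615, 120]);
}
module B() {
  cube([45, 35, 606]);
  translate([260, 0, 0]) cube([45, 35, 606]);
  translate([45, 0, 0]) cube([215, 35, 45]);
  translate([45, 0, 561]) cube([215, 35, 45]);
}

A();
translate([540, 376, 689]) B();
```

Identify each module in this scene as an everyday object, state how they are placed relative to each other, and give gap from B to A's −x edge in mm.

The picture frame's min-x is at 540; the table's min-x is 0; gap = 540 mm.

A is a table. B is a picture frame. The picture frame is on top of the table, centred. The gap from the picture frame to the table's −x edge is 540 mm.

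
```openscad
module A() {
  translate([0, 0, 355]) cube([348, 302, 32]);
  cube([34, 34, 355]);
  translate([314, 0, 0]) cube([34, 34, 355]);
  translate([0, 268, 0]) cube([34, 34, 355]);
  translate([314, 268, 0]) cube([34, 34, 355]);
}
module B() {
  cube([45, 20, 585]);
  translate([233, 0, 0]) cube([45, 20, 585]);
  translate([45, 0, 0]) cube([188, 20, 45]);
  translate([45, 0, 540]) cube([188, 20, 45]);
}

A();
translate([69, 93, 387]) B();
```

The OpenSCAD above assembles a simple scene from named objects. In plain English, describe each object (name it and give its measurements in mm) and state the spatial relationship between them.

A is a four-legged stool. The seat is 348×302 mm, 32 mm thick, top at z = 387 mm. It stands on four square legs, each 34×34 mm in cross-section, from z = 0 to the seat underside, each flush with a corner of the seat.

B is a picture frame with a 188×495 mm rectangular opening (x by z) and a uniform 45 mm border on every side. Frame depth is 20 mm along y. It is built from two vertical stiles running the full outside height and two horizontal rails spanning the gap between the stiles.

The picture frame is on top of the stool.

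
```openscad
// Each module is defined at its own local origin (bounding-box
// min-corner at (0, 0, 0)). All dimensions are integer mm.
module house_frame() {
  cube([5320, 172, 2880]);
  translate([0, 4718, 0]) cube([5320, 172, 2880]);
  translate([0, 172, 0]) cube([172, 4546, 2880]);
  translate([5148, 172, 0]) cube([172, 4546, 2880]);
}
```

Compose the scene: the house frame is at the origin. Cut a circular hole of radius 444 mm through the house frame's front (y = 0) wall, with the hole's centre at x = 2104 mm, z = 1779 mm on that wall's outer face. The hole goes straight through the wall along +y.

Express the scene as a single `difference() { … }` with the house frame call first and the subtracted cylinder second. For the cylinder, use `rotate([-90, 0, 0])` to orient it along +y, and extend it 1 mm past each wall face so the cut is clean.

difference() {
  house_frame();
  translate([2104, -1, 1779]) rotate([-90, 0, 0]) cylinder(h = 174, r = 444);
}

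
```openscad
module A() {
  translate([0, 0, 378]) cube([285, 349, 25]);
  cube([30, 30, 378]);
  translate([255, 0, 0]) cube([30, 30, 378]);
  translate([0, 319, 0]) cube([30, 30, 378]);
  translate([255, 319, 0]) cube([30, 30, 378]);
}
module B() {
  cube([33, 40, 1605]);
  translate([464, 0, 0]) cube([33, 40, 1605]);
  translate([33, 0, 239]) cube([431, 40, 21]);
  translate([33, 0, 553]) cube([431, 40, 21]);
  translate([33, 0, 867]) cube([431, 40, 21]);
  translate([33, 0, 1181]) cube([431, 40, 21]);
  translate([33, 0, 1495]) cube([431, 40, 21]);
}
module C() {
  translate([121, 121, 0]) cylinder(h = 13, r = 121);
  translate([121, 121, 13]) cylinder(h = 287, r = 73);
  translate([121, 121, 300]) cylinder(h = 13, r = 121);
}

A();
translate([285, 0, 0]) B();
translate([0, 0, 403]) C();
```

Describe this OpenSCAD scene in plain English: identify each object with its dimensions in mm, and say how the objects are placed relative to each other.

A is a simple wooden stool: a rectangular seat 285 mm (x) by 349 mm (y), 25 mm thick, top face at z = 403 mm, on four square legs, each 30×30 mm in cross-section. The legs rest on z = 0, each flush with a corner of the seat.

B is a straight ladder. Two 33×40 mm vertical rails, 1605 mm tall, stand 497 mm apart (outside-to-outside) with their front faces coplanar on the −y side. 5 rungs, each 40 mm deep and 21 mm tall, span between the inner faces of the rails, front faces flush with the rails. The lowest rung's underside is at z = 239 mm and rungs are spaced 314 mm apart (underside to underside).

C is a spool: two coaxial disc flanges of radius 121 mm and thickness 13 mm, joined by a core cylinder of radius 73 mm and height 287 mm. The lower flange rests on z = 0 and the three cylinders share a vertical axis.

The ladder is against the stool's +x side, with their −y faces flush. The spool is on top of the stool.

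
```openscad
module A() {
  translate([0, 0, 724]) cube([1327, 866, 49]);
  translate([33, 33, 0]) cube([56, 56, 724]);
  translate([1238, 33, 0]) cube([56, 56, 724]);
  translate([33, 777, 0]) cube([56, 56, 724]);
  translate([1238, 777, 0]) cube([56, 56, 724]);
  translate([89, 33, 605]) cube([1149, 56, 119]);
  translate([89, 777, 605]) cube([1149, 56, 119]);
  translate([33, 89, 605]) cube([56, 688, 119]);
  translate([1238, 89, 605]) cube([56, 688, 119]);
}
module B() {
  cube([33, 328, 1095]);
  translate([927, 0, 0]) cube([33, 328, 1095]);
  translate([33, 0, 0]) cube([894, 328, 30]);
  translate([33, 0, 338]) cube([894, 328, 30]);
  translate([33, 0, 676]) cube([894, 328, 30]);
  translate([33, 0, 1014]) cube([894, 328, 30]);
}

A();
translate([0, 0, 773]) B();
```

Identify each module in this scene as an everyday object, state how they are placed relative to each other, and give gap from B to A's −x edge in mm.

The bookshelf's min-x is at 0; the table's min-x is 0; gap = 0 mm.

A is a table. B is a bookshelf. The bookshelf is on top of the table. The gap from the bookshelf to the table's −x edge is 0 mm.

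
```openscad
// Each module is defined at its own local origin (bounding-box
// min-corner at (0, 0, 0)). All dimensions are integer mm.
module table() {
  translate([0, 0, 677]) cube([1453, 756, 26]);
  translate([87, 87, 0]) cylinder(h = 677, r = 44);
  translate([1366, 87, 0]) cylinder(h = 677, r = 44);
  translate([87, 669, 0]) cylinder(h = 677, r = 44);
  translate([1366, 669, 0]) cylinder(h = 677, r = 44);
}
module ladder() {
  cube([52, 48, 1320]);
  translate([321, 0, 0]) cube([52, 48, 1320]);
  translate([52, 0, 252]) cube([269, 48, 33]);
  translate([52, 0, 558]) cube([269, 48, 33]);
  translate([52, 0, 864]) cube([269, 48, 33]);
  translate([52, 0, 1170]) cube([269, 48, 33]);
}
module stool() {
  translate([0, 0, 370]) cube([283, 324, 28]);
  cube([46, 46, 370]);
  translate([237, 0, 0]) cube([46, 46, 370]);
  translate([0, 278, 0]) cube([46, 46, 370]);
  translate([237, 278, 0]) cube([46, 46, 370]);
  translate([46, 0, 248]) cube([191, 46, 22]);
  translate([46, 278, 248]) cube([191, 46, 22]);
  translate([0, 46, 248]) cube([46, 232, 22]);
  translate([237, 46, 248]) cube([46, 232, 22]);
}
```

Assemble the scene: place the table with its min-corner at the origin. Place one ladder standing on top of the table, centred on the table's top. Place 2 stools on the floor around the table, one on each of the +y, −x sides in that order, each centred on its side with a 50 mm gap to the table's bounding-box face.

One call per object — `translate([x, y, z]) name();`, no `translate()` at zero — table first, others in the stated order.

table();
translate([540, 354, 703]) ladder();
translate([585, 806, 0]) stool();
translate([-333, 216, 0]) stool();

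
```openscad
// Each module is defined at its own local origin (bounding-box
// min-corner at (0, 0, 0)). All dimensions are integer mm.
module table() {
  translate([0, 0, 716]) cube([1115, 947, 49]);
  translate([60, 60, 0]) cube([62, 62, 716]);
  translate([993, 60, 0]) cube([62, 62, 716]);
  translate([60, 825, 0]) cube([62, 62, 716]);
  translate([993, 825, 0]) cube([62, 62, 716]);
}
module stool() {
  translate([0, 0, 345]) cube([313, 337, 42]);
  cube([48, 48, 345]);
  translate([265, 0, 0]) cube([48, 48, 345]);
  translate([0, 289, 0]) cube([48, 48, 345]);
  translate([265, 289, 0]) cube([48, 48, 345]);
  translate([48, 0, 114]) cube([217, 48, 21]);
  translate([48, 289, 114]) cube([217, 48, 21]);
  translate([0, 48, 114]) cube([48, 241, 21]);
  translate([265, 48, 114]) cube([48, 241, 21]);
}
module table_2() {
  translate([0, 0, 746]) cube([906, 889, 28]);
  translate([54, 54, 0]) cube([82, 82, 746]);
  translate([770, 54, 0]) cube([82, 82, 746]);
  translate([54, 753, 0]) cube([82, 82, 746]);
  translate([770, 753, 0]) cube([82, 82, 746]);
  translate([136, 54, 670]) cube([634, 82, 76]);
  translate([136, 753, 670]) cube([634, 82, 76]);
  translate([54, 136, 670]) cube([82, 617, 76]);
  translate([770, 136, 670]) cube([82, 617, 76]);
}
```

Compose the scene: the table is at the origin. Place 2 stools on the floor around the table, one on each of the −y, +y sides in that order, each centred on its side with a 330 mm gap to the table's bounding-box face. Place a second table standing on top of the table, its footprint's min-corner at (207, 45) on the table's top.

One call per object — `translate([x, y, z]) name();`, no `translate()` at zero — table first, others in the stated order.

table();
translate([401, -667, 0]) stool();
translate([401, 1277, 0]) stool();
translate([207, 45, 765]) table_2();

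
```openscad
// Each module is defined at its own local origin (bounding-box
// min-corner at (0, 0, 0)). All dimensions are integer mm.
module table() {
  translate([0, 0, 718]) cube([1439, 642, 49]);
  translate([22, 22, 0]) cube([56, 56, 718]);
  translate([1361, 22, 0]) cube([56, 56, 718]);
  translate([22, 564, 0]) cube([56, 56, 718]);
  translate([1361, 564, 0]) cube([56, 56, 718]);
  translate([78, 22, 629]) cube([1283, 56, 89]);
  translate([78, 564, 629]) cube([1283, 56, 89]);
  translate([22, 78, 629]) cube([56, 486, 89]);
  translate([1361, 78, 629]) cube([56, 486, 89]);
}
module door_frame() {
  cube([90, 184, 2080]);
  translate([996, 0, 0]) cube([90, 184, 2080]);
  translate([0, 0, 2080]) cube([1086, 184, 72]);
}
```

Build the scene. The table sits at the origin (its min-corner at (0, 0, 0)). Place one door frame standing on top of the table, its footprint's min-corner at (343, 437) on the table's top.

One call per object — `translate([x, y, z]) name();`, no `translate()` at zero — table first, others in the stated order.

table();
translate([343, 437, 767]) door_frame();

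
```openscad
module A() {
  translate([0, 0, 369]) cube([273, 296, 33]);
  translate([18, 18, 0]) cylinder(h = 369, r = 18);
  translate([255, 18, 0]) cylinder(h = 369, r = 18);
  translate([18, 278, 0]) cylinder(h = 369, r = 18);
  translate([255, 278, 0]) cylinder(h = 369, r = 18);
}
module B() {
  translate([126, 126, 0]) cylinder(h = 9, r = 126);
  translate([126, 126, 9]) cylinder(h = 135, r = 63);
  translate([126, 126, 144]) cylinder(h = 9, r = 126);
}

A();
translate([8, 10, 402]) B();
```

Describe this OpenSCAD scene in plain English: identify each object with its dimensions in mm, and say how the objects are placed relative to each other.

A is a four-legged stool. The seat is 273×296 mm, 33 mm thick, top at z = 402 mm. It stands on four round legs, each 36 mm in diameter, from z = 0 to the seat underside, each leg's axis is inset half a diameter from the nearest pair of seat edges (so the leg's bounding box is flush with the corner).

B is a spool: two coaxial disc flanges of radius 126 mm and thickness 9 mm, joined by a core cylinder of radius 63 mm and height 135 mm. The lower flange rests on z = 0 and the three cylinders share a vertical axis.

The spool is on top of the stool.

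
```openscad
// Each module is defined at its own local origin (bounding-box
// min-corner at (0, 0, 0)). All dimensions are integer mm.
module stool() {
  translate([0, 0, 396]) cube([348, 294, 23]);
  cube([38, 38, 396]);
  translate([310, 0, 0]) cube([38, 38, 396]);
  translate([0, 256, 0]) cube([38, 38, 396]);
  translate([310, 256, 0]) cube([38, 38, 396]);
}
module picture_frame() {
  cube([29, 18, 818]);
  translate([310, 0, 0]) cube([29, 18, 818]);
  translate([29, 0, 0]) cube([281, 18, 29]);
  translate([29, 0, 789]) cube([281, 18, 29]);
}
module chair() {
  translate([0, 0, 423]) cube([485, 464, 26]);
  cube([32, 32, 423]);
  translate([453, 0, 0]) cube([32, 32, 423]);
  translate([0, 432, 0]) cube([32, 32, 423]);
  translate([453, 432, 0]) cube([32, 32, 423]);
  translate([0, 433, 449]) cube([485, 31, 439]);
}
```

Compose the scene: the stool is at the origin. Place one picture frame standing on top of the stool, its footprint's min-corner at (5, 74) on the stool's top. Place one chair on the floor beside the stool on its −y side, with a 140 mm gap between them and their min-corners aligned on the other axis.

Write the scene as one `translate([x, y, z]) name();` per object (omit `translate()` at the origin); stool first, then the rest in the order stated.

stool();
translate([5, 74, 419]) picture_frame();
translate([0, -604, 0]) chair();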